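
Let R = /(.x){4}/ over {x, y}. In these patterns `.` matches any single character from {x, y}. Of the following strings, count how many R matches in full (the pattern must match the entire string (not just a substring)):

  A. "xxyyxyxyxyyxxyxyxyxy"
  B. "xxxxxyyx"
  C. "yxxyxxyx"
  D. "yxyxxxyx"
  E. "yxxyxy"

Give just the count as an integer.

1

A → no match — must end with "x"
B → no match
C → no match
D → match
E → no match — must end with "x"
Total matched: 1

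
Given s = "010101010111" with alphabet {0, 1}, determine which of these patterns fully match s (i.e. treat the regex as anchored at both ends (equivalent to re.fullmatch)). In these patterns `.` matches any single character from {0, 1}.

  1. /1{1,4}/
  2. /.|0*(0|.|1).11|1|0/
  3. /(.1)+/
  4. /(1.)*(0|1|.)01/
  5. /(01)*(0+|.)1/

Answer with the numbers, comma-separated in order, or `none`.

1 → no match — must start with "1"
2 → no match
3 → match
4 → no match — must end with "01"
5 → match

3, 5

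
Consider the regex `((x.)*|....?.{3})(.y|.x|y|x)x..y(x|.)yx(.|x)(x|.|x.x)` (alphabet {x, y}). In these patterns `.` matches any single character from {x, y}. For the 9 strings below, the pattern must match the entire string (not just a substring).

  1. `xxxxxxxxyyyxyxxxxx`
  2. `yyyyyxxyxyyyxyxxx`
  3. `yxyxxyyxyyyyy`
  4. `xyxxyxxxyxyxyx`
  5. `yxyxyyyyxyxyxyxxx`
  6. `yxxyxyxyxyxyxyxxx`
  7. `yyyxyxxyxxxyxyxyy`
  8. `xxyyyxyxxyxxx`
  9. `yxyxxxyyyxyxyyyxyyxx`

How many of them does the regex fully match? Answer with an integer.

6

1 → match
2 → match
3 → no match
4 → match
5 → match
6 → match
7 → match
8 → no match
9 → no match
Total matched: 6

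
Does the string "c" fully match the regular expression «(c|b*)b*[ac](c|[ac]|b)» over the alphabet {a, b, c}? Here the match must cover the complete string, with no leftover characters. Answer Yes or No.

No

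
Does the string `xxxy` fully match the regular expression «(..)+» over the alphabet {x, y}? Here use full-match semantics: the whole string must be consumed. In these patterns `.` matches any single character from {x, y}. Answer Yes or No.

Yes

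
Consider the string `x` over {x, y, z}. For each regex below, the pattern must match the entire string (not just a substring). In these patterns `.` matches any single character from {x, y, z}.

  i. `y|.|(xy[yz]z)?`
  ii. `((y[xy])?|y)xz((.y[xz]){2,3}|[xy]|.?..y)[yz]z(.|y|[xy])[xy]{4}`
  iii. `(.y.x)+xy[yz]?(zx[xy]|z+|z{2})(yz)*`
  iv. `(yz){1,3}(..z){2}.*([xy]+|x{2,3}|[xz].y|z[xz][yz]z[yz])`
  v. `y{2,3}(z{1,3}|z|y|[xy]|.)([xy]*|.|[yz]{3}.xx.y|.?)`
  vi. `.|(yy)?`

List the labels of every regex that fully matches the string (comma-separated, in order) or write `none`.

i, vi

i → match
ii → no match
iii → no match
iv → no match — must start with `yz`
v → no match — must start with `y`
vi → match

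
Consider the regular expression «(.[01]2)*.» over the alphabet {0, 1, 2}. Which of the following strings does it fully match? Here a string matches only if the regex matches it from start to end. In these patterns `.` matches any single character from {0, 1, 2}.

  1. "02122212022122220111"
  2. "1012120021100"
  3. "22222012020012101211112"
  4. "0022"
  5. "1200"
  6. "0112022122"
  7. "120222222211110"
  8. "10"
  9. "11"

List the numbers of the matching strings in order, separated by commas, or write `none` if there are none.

1 → no match
2 → no match
3 → no match
4 → match
5 → no match
6 → no match
7 → no match
8 → no match
9 → no match

4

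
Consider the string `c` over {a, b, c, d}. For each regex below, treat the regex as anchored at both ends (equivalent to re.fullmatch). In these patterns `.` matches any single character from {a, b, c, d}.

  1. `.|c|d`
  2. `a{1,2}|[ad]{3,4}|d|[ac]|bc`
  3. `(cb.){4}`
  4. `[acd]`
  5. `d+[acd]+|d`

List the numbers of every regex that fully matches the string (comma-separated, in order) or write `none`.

1, 2, 4

1 → match
2 → match
3 → no match — must start with `cb`
4 → match
5 → no match — must start with `d`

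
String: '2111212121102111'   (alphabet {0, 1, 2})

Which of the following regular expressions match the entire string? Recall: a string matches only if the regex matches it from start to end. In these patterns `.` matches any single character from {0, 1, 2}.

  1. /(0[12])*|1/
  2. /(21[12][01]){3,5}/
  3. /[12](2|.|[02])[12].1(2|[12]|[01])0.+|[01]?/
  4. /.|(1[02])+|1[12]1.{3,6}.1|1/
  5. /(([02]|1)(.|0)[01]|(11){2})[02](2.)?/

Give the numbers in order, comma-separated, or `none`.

2

1 → no match
2 → match
3 → no match
4 → no match
5 → no match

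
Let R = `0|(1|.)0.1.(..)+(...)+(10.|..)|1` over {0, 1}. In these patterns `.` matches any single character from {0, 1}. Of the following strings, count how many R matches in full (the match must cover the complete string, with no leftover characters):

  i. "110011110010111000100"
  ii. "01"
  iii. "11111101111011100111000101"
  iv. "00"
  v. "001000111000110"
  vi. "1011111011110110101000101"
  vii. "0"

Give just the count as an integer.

i → no match
ii → no match
iii → no match
iv → no match
v → no match
vi → match
vii → match
Total matched: 2

2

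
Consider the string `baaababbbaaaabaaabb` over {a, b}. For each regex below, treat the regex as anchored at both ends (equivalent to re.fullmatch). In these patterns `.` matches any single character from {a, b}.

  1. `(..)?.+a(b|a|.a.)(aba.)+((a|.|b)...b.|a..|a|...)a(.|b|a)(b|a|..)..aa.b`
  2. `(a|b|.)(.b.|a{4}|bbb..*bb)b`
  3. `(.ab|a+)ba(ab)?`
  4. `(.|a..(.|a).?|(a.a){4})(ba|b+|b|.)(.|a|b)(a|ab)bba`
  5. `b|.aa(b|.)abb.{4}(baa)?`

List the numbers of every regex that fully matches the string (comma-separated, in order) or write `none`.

1

1 → match
2 → no match
3 → no match
4 → no match — must end with `bba`
5 → no match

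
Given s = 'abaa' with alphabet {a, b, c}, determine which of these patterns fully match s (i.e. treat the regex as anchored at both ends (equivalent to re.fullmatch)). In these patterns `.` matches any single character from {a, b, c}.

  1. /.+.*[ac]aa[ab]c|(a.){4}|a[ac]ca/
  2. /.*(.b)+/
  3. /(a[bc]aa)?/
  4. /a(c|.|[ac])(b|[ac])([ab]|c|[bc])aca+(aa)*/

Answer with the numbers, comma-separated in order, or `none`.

3

1 → no match
2 → no match — must end with 'b'
3 → match
4 → no match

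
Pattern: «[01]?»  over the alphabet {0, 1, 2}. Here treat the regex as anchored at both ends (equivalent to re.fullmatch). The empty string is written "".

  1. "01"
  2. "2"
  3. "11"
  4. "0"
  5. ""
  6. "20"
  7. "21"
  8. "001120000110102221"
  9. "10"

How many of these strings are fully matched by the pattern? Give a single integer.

2

1. "01" → no match
2. "2" → no match
3. "11" → no match
4. "0" → match
5. "" → match
6. "20" → no match
7. "21" → no match
8 → no match
9. "10" → no match
Total matched: 2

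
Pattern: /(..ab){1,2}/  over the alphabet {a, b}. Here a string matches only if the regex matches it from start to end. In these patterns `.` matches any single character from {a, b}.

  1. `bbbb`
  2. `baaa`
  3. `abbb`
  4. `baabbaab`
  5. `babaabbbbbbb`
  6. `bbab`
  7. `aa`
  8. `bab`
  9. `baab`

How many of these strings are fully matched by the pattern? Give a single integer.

3

1 → no match — must end with `ab`
2 → no match — must end with `ab`
3 → no match — must end with `ab`
4 → match
5 → no match — must end with `ab`
6 → match
7 → no match — must end with `ab`
8 → no match
9 → match
Total matched: 3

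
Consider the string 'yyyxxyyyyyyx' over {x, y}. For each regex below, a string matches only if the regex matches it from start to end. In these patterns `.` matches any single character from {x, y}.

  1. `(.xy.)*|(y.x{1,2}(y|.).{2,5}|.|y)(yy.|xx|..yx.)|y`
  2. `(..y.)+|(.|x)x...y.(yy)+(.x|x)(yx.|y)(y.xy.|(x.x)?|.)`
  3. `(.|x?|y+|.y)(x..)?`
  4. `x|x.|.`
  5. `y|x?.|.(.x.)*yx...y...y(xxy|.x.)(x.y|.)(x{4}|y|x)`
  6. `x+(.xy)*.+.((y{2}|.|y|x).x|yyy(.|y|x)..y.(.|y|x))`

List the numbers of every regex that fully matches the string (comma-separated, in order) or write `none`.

2

1 → no match
2 → match
3 → no match
4 → no match
5 → no match
6 → no match — must start with 'x'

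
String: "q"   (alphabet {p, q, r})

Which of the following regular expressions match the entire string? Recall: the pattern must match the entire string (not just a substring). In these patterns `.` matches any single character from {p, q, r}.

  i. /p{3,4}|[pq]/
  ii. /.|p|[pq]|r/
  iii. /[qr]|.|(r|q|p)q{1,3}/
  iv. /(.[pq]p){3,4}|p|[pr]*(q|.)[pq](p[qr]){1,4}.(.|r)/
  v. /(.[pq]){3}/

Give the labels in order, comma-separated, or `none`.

i → match
ii → match
iii → match
iv → no match
v → no match

i, ii, iii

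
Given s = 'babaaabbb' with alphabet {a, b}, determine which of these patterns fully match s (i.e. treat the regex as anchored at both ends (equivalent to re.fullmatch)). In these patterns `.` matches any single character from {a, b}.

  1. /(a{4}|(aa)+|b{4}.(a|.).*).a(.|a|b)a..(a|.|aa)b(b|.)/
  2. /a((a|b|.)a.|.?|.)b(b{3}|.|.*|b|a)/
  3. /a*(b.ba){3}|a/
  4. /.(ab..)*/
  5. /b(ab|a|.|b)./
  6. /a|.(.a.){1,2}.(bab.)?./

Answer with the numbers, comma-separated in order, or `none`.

4

1 → no match
2 → no match — must start with 'a'
3 → no match
4 → match
5 → no match
6 → no match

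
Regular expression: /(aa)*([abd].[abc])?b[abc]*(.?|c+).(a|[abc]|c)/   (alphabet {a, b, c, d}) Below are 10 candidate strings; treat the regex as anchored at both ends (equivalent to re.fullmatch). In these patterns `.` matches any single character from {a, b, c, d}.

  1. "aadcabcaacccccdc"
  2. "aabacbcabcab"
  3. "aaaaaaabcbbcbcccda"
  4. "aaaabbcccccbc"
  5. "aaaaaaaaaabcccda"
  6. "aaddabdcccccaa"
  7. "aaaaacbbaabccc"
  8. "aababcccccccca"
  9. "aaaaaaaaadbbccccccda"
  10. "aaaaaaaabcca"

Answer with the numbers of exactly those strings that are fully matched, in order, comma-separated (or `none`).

1, 2, 3, 4, 5, 7, 8, 9, 10

1 → match
2 → match
3 → match
4 → match
5 → match
6 → no match
7 → match
8 → match
9 → match
10 → match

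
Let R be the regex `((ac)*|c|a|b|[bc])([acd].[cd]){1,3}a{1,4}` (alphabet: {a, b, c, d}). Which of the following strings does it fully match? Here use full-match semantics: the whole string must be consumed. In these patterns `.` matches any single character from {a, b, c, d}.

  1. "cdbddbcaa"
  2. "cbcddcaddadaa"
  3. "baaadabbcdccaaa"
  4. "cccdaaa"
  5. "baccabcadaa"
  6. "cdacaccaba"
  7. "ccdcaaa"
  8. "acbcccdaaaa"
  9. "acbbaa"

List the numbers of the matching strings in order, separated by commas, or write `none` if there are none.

1 → match
2 → no match
3 → no match
4 → match
5 → no match
6 → no match
7 → match
8 → match
9 → no match

1, 4, 7, 8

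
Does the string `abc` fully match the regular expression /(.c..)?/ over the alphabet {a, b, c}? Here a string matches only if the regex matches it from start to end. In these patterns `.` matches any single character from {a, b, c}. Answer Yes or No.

No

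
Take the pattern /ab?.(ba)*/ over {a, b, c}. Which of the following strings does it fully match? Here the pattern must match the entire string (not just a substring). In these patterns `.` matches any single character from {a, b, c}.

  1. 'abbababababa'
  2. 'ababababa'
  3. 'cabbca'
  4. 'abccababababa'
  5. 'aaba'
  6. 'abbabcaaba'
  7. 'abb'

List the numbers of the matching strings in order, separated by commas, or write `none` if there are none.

1. 'abbababababa' → match
2. 'ababababa' → match
3. 'cabbca' → no match — must start with 'a'
4 → no match
5. 'aaba' → match
6. 'abbabcaaba' → no match
7. 'abb' → match

1, 2, 5, 7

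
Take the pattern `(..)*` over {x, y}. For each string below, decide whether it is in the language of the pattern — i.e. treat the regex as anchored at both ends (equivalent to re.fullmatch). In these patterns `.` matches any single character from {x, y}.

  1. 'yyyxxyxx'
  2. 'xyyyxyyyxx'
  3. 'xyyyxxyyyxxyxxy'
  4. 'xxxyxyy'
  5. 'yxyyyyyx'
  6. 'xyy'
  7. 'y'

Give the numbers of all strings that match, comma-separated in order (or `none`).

1, 2, 5

1 → match
2 → match
3 → no match
4 → no match
5 → match
6 → no match
7 → no match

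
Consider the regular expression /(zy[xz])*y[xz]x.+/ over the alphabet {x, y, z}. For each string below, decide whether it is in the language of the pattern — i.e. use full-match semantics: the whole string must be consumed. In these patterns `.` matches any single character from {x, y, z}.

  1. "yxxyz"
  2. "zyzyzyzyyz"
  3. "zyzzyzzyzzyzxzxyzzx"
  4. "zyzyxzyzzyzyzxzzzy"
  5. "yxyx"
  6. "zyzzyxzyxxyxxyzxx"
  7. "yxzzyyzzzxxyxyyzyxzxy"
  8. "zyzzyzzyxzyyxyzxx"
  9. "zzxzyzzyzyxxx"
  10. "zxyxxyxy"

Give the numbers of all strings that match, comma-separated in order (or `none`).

1 → match
2 → no match
3 → no match
4 → no match
5 → no match
6 → no match
7 → no match
8 → no match
9 → no match
10 → no match

1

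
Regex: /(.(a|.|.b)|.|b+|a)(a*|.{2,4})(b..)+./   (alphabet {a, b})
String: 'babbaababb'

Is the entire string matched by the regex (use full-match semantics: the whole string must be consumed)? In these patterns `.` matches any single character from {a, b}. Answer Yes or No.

Yes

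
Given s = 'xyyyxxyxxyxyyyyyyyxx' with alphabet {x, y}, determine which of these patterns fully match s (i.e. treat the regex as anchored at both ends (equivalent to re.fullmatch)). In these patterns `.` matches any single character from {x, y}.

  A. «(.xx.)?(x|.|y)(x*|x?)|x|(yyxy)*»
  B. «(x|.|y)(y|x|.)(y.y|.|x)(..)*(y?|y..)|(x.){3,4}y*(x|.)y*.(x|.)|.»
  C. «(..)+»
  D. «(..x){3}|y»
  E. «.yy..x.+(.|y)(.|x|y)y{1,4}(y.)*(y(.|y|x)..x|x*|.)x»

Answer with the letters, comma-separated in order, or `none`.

A → no match
B → match
C → match
D → no match
E → match

B, C, E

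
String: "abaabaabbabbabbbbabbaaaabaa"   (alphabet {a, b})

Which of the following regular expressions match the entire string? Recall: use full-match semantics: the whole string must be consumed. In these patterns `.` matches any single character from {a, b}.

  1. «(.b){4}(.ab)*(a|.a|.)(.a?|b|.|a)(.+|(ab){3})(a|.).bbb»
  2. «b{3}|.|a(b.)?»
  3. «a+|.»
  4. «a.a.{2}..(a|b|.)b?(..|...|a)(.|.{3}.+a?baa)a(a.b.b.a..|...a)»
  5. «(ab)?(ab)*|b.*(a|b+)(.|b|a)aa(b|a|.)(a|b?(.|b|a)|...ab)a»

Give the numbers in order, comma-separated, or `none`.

1 → no match — must end with "bbb"
2 → no match
3 → no match
4 → match
5 → no match

4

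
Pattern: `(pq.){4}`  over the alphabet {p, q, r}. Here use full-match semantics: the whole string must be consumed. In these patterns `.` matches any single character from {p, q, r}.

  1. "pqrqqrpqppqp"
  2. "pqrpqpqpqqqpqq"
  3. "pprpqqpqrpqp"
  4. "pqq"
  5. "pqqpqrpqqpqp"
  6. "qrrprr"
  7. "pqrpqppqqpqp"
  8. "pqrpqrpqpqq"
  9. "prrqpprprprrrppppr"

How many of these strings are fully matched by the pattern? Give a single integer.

1. "pqrqqrpqppqp" → no match
2 → no match
3. "pprpqqpqrpqp" → no match — must start with "pq"
4. "pqq" → no match
5. "pqqpqrpqqpqp" → match
6. "qrrprr" → no match — must start with "pq"
7. "pqrpqppqqpqp" → match
8. "pqrpqrpqpqq" → no match
9 → no match — must start with "pq"
Total matched: 2

2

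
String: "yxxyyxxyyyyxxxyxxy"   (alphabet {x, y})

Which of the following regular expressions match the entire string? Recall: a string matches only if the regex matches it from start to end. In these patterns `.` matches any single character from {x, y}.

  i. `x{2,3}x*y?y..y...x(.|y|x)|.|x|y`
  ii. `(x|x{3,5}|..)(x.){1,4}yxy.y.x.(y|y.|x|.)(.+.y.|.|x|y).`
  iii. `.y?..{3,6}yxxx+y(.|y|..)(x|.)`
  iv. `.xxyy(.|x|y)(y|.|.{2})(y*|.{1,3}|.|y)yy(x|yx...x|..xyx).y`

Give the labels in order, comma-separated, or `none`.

i → no match
ii → no match
iii → no match
iv → match

iv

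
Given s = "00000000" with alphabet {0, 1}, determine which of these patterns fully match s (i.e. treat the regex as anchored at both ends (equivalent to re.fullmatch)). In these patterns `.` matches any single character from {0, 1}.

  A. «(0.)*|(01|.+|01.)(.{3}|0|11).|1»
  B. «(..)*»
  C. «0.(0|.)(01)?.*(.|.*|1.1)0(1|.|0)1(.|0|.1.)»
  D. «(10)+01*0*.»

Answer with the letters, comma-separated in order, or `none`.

A → match
B → match
C → no match
D → no match — must start with "10"

A, B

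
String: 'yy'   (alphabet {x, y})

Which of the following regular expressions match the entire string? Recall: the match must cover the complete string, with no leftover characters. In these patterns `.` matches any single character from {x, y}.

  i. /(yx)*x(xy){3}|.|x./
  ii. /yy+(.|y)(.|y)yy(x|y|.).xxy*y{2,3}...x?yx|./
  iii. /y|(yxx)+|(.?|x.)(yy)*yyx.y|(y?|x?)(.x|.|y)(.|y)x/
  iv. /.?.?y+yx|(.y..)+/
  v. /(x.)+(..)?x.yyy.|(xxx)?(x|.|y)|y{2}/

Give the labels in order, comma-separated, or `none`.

v

i → no match
ii → no match
iii → no match
iv → no match
v → match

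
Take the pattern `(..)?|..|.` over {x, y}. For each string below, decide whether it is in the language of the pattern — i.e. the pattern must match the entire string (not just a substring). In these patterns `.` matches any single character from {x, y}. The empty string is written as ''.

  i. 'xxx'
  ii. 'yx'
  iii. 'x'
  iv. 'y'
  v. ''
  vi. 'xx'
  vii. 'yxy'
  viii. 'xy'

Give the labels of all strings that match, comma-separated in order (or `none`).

ii, iii, iv, v, vi, viii

i. 'xxx' → no match
ii. 'yx' → match
iii. 'x' → match
iv. 'y' → match
v. '' → match
vi. 'xx' → match
vii. 'yxy' → no match
viii. 'xy' → match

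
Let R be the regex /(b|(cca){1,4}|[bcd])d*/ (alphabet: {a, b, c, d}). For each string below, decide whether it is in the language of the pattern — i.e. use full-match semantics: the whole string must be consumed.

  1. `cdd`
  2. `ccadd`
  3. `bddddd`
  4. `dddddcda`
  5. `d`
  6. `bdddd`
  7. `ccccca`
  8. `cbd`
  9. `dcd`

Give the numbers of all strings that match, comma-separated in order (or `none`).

1, 2, 3, 5, 6

1 → match
2 → match
3 → match
4 → no match
5 → match
6 → match
7 → no match
8 → no match
9 → no match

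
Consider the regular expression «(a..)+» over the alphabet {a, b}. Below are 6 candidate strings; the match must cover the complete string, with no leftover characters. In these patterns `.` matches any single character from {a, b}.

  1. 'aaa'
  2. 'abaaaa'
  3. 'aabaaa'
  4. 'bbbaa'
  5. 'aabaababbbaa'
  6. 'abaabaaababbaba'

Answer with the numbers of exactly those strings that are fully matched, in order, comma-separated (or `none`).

1 → match
2 → match
3 → match
4 → no match — must start with 'a'
5 → no match
6 → match

1, 2, 3, 6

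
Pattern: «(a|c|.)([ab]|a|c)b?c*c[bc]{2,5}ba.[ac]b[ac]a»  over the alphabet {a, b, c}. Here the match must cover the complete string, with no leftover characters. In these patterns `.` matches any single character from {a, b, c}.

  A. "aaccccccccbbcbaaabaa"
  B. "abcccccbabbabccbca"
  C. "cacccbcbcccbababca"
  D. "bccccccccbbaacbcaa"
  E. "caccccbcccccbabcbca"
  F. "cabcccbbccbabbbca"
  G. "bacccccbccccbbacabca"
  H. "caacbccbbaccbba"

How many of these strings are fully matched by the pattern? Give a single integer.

1

A → match
B → no match
C → no match
D → no match
E → no match
F → no match
G → no match
H → no match
Total matched: 1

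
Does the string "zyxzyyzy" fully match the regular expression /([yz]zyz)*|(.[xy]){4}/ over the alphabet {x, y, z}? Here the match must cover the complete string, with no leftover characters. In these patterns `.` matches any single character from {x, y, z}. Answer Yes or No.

No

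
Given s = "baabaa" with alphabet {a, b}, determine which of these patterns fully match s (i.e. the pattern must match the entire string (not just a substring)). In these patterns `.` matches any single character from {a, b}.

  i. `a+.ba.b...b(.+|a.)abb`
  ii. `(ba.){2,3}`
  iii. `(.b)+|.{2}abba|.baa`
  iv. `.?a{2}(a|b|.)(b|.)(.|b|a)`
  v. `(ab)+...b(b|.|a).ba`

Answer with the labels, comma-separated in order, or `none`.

i → no match — must start with "a"
ii → match
iii → no match
iv → match
v → no match — must start with "ab"

ii, iv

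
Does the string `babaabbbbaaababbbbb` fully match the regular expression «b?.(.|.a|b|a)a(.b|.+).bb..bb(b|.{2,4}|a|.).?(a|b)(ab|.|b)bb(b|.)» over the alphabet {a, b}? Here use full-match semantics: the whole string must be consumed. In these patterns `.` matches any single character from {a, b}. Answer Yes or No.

No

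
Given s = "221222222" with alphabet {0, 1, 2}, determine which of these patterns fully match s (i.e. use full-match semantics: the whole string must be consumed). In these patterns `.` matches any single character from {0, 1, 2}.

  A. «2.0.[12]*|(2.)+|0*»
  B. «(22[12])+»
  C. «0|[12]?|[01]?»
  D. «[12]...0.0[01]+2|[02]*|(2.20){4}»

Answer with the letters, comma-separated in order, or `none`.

B

A → no match
B → match
C → no match
D → no match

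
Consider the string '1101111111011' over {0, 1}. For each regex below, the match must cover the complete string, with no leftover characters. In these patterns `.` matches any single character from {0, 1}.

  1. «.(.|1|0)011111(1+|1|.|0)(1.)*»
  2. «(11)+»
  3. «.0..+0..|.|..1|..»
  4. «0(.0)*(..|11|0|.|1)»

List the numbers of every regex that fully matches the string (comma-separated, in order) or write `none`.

1

1 → match
2 → no match
3 → no match
4 → no match — must start with '0'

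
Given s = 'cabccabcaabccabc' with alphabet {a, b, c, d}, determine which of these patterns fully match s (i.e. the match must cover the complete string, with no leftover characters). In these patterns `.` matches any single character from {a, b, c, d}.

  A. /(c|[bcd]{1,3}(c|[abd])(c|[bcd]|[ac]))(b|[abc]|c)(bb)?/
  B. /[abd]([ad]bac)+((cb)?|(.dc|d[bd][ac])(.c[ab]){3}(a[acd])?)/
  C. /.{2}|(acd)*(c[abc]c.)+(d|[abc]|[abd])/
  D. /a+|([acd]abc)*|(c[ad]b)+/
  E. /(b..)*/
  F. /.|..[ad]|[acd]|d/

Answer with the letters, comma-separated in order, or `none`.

D

A → no match
B → no match
C → no match
D → match
E → no match
F → no match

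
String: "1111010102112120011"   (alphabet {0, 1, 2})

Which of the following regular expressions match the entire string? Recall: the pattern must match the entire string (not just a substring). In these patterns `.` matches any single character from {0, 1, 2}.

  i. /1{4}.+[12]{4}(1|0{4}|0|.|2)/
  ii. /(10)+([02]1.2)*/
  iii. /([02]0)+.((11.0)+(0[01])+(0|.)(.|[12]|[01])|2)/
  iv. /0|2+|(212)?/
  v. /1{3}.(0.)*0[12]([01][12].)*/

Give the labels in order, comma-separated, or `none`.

v

i → no match
ii → no match — must start with "10"
iii → no match
iv → no match
v → match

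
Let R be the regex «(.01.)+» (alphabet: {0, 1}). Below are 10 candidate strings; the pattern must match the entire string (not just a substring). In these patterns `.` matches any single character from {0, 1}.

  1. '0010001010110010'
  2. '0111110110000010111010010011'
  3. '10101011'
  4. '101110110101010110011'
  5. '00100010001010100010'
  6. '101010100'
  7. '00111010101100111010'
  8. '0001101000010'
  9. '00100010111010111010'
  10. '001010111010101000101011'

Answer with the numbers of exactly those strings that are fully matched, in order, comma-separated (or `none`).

1, 3, 5, 7, 10

1 → match
2 → no match
3 → match
4 → no match
5 → match
6 → no match
7 → match
8 → no match
9 → no match
10 → match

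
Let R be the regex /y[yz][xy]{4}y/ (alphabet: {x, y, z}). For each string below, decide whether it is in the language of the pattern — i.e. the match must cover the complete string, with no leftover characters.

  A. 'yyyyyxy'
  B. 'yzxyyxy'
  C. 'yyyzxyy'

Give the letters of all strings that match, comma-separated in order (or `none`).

A, B

A → match
B → match
C → no match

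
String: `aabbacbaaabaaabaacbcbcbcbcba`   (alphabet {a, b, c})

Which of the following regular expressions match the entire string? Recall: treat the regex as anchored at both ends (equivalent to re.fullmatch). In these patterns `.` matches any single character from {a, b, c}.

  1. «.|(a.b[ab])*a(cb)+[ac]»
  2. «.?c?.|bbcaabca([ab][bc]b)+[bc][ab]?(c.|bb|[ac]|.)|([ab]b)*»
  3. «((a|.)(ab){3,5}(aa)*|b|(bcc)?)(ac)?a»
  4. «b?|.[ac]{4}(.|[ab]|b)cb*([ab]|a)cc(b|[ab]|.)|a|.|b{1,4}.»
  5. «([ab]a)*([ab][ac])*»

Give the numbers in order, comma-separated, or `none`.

1

1 → match
2 → no match
3 → no match
4 → no match
5 → no match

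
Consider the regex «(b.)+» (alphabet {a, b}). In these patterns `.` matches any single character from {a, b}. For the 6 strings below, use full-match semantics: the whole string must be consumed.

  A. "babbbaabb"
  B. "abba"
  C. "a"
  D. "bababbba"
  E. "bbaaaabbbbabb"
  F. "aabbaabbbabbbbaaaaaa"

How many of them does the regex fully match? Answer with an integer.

A → no match
B → no match — must start with "b"
C → no match — must start with "b"
D → match
E → no match
F → no match — must start with "b"
Total matched: 1

1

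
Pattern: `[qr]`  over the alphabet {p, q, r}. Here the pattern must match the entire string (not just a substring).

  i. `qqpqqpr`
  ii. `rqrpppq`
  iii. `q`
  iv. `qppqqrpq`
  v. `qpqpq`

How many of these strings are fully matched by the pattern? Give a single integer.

1

i → no match
ii → no match
iii → match
iv → no match
v → no match
Total matched: 1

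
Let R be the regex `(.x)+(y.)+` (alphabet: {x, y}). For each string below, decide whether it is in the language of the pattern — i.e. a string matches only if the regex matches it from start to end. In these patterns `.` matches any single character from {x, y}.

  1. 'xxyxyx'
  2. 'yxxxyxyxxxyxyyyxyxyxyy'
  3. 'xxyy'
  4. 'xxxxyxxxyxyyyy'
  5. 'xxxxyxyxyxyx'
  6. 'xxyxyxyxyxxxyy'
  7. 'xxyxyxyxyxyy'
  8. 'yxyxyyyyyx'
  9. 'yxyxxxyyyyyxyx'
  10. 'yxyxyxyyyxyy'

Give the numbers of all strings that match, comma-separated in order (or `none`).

1 → match
2 → match
3 → match
4 → match
5 → match
6 → match
7 → match
8 → match
9 → match
10 → match

1, 2, 3, 4, 5, 6, 7, 8, 9, 10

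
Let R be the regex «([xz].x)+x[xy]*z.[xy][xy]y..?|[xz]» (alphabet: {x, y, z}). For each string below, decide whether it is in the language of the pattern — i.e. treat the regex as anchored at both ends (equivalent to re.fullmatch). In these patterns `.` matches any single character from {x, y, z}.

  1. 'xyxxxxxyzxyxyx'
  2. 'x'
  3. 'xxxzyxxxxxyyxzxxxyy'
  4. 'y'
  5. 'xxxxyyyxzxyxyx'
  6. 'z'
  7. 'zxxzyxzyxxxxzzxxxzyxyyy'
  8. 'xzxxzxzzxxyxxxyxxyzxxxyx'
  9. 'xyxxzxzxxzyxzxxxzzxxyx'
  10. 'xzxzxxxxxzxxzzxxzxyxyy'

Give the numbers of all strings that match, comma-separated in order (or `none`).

1, 2, 3, 5, 6, 7, 8, 9, 10

1 → match
2 → match
3 → match
4 → no match
5 → match
6 → match
7 → match
8 → match
9 → match
10 → match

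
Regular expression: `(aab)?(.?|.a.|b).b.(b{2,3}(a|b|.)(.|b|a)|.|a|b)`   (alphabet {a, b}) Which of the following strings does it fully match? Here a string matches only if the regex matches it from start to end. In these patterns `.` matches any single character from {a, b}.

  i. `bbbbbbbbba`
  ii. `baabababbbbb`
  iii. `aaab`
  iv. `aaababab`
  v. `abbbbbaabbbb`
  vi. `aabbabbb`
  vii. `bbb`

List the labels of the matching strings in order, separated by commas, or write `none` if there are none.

vi

i → no match
ii → no match
iii → no match
iv → no match
v → no match
vi → match
vii → no match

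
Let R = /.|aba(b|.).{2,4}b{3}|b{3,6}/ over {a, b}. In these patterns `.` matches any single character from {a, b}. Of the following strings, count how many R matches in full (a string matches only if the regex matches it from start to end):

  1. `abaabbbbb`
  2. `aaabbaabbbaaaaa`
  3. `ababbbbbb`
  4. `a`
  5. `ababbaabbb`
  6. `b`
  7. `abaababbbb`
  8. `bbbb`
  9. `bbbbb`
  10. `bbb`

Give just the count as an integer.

9

1. `abaabbbbb` → match
2 → no match
3. `ababbbbbb` → match
4. `a` → match
5. `ababbaabbb` → match
6. `b` → match
7. `abaababbbb` → match
8. `bbbb` → match
9. `bbbbb` → match
10. `bbb` → match
Total matched: 9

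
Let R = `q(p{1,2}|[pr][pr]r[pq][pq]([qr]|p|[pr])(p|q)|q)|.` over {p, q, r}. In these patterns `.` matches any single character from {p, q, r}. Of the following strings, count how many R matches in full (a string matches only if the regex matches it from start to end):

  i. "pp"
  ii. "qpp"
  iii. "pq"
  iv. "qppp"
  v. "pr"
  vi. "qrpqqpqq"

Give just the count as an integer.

i → no match
ii → match
iii → no match
iv → no match
v → no match
vi → no match
Total matched: 1

1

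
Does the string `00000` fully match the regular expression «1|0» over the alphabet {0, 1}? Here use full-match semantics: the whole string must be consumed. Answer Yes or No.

No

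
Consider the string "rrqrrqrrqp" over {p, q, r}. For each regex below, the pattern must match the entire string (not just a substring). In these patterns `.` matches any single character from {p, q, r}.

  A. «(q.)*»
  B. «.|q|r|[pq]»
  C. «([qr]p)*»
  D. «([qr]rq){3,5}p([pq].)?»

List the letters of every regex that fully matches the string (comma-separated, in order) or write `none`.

D

A → no match
B → no match
C → no match
D → match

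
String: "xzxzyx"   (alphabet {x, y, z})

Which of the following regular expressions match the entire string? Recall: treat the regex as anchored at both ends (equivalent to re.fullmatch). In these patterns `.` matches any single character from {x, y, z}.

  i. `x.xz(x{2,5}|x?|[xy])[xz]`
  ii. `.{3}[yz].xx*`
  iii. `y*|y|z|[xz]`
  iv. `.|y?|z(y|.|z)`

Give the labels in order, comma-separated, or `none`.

i, ii

i → match
ii → match
iii → no match
iv → no match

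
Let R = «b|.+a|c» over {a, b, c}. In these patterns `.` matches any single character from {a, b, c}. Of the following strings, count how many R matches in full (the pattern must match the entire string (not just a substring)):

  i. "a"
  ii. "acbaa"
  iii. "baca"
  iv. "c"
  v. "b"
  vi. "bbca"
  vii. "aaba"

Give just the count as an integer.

6

i → no match
ii → match
iii → match
iv → match
v → match
vi → match
vii → match
Total matched: 6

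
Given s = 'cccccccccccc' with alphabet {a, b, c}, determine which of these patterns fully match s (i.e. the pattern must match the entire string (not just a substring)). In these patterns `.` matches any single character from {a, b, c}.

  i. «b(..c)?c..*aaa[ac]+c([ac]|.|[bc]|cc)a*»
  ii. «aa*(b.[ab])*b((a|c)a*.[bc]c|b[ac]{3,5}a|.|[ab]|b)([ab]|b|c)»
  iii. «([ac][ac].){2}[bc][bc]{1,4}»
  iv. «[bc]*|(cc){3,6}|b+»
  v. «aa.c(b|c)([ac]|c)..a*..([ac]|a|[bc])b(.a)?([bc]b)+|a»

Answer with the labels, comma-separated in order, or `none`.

i → no match — must start with 'b'
ii → no match — must start with 'a'
iii → no match
iv → match
v → no match

iv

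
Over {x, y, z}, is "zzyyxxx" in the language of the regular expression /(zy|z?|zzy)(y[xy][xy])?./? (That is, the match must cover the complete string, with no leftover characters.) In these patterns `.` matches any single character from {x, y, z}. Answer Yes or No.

Yes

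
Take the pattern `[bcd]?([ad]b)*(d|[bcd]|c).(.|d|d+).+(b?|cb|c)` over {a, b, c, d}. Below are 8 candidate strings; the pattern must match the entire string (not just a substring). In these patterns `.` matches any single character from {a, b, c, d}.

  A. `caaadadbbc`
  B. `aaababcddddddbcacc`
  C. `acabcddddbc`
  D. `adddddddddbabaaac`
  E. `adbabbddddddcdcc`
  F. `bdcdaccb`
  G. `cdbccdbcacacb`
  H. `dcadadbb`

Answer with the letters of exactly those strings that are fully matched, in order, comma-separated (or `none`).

A → match
B → no match
C → no match
D → no match
E → no match
F → match
G → match
H → match

A, F, G, H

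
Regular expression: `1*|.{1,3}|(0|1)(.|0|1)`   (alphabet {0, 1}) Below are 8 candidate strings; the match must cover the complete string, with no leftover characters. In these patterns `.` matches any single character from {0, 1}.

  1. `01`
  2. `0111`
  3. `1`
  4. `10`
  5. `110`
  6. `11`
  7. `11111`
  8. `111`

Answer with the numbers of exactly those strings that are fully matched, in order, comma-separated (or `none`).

1, 3, 4, 5, 6, 7, 8

1. `01` → match
2. `0111` → no match
3. `1` → match
4. `10` → match
5. `110` → match
6. `11` → match
7. `11111` → match
8. `111` → match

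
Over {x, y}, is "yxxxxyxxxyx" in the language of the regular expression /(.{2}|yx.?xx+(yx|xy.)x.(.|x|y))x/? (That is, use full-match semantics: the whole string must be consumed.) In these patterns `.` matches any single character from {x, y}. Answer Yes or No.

Yes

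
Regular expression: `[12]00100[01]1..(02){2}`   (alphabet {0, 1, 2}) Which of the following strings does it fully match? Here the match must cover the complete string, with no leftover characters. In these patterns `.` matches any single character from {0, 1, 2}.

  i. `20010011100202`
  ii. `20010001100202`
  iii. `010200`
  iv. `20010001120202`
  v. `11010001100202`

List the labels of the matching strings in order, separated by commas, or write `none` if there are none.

i, ii, iv

i → match
ii → match
iii → no match — must end with `02`
iv → match
v → no match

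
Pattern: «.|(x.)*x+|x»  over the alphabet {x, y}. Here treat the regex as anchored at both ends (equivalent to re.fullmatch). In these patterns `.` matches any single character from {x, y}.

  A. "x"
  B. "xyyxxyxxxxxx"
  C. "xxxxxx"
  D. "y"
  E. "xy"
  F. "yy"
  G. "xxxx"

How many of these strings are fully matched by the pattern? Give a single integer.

4

A → match
B → no match
C → match
D → match
E → no match
F → no match
G → match
Total matched: 4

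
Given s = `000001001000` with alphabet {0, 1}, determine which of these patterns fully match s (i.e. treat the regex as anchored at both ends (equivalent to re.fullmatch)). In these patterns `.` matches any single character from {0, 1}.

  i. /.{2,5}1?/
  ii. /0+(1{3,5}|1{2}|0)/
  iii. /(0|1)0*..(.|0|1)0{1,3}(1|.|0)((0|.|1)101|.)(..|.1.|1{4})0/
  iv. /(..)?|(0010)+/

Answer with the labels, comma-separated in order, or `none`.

iii

i → no match
ii → no match
iii → match
iv → no match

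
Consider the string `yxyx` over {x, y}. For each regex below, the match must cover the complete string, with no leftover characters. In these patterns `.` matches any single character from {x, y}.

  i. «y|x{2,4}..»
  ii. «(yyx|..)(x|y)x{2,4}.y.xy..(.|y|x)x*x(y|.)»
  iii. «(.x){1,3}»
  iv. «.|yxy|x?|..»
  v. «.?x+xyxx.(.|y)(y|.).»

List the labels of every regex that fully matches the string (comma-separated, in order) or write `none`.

i → no match
ii → no match
iii → match
iv → no match
v → no match

iii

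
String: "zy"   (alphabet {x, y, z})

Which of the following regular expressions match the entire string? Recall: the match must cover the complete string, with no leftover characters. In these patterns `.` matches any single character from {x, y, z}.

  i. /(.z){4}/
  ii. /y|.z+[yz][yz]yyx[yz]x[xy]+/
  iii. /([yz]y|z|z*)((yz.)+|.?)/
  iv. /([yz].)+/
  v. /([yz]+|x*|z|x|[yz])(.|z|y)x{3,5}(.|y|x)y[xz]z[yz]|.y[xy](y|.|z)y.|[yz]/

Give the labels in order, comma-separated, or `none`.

i → no match — must end with "z"
ii → no match
iii → match
iv → match
v → no match

iii, iv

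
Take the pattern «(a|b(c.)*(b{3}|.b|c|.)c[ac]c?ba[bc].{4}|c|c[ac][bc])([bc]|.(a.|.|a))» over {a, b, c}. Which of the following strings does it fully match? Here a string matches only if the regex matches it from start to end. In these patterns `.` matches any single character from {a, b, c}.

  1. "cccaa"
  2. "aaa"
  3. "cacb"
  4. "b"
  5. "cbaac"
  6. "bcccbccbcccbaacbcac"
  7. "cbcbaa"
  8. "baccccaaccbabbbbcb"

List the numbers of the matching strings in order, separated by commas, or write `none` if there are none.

1 → match
2 → match
3 → match
4 → no match
5 → no match
6 → no match
7 → no match
8 → no match

1, 2, 3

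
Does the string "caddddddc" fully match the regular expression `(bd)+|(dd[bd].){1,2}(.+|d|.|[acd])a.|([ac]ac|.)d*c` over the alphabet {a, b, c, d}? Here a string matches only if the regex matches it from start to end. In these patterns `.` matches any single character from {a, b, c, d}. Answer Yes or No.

No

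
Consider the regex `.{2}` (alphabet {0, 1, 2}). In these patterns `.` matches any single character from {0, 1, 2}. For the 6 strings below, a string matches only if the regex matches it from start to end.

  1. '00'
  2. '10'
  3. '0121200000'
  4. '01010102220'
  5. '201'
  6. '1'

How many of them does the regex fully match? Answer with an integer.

2

1. '00' → match
2. '10' → match
3. '0121200000' → no match
4. '01010102220' → no match
5. '201' → no match
6. '1' → no match
Total matched: 2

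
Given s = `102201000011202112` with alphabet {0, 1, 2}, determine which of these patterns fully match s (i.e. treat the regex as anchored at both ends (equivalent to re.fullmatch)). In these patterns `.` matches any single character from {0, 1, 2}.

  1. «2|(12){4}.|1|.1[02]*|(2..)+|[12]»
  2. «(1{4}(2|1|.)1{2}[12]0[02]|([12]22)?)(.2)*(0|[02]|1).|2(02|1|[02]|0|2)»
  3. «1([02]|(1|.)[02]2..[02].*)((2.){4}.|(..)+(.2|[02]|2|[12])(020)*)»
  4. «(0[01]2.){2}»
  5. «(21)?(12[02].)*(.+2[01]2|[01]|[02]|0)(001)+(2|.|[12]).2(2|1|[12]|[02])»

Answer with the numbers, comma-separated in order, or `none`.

1 → no match
2 → no match
3 → match
4 → no match — must start with `0`
5 → no match

3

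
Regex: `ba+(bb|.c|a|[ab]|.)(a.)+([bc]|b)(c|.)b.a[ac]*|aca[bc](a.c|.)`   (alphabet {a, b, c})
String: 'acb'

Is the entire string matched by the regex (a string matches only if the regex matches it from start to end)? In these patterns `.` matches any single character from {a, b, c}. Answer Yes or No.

No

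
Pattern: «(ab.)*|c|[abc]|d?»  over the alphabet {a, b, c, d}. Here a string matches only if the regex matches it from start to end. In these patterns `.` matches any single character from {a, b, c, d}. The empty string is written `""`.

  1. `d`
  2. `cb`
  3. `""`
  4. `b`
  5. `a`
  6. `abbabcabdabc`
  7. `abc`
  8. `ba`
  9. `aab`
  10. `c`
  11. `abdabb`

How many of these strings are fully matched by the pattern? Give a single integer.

8

1 → match
2 → no match
3 → match
4 → match
5 → match
6 → match
7 → match
8 → no match
9 → no match
10 → match
11 → match
Total matched: 8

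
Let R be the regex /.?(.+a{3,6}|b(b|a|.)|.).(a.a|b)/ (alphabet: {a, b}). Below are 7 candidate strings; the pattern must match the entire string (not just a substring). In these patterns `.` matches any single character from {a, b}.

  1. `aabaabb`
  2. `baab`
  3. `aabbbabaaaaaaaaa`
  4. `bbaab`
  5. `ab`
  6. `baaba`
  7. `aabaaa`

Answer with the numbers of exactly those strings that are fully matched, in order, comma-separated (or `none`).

1 → no match
2 → match
3 → match
4 → match
5 → no match
6 → match
7 → match

2, 3, 4, 6, 7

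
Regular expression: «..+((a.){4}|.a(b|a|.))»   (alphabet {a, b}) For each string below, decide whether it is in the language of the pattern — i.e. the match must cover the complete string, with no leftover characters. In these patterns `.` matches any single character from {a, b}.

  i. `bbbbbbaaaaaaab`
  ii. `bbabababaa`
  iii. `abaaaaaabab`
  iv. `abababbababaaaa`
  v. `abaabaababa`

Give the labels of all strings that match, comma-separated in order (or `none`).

i, ii, iii, iv

i → match
ii → match
iii → match
iv → match
v → no match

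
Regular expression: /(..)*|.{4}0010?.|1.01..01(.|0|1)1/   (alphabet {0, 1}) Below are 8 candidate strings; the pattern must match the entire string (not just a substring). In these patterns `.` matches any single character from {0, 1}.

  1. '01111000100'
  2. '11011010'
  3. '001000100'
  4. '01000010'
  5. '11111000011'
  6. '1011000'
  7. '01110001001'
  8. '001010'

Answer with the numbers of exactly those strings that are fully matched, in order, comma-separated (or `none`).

2, 3, 4, 8

1 → no match
2 → match
3 → match
4 → match
5 → no match
6 → no match
7 → no match
8 → match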